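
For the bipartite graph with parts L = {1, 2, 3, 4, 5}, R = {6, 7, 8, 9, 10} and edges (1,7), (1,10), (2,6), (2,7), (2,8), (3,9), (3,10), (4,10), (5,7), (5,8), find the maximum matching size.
5 (matching: (1,7), (2,6), (3,9), (4,10), (5,8); upper bound min(|L|,|R|) = min(5,5) = 5)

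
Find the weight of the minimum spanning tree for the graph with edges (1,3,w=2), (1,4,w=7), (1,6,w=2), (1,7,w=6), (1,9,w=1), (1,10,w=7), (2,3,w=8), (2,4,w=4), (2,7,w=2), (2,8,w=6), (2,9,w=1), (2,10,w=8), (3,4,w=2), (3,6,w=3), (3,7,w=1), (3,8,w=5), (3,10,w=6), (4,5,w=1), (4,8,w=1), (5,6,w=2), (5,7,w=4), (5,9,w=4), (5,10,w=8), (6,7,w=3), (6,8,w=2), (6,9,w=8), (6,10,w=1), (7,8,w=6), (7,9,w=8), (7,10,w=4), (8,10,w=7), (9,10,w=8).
12 (MST edges: (1,3,w=2), (1,6,w=2), (1,9,w=1), (2,9,w=1), (3,4,w=2), (3,7,w=1), (4,5,w=1), (4,8,w=1), (6,10,w=1); sum of weights 2 + 2 + 1 + 1 + 2 + 1 + 1 + 1 + 1 = 12)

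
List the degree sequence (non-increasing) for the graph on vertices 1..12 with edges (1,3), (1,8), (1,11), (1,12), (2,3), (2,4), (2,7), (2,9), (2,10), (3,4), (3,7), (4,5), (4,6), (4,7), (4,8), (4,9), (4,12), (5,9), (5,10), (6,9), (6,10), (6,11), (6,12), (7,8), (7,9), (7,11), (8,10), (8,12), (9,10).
[8, 6, 6, 5, 5, 5, 5, 4, 4, 4, 3, 3] (degrees: deg(1)=4, deg(2)=5, deg(3)=4, deg(4)=8, deg(5)=3, deg(6)=5, deg(7)=6, deg(8)=5, deg(9)=6, deg(10)=5, deg(11)=3, deg(12)=4)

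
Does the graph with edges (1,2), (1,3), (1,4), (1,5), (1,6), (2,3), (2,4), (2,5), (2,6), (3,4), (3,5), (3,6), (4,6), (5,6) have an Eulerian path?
No (4 vertices have odd degree: {1, 2, 3, 6}; Eulerian path requires 0 or 2)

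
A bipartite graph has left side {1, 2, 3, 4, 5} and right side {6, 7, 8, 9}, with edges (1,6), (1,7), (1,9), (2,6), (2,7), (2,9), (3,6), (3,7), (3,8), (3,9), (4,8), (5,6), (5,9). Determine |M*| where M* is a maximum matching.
4 (matching: (1,9), (2,7), (3,8), (5,6); upper bound min(|L|,|R|) = min(5,4) = 4)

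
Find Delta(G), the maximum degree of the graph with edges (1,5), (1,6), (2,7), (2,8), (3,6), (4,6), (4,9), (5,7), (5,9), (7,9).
3 (attained at vertices 5, 6, 7, 9)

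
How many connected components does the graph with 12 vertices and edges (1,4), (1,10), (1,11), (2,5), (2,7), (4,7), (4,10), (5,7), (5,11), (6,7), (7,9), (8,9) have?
3 (components: {1, 2, 4, 5, 6, 7, 8, 9, 10, 11}, {3}, {12})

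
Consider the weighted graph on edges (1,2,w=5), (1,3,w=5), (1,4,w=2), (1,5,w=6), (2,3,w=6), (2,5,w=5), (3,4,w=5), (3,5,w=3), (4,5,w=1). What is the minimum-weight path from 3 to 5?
3 (path: 3 -> 5; weights 3 = 3)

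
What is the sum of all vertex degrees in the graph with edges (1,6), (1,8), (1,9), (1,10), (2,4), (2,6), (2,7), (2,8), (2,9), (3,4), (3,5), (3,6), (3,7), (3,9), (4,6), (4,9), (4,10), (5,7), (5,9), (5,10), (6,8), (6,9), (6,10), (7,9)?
48 (handshake: sum of degrees = 2|E| = 2 x 24 = 48)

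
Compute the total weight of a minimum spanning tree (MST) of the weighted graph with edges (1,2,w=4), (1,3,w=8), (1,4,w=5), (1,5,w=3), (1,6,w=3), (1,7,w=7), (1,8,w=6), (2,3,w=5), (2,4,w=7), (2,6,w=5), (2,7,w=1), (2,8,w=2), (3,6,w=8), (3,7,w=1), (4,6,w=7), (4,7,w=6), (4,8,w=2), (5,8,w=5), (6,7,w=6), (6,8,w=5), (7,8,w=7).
16 (MST edges: (1,2,w=4), (1,5,w=3), (1,6,w=3), (2,7,w=1), (2,8,w=2), (3,7,w=1), (4,8,w=2); sum of weights 4 + 3 + 3 + 1 + 2 + 1 + 2 = 16)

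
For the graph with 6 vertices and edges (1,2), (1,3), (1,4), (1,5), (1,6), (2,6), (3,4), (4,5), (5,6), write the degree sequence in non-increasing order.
[5, 3, 3, 3, 2, 2] (degrees: deg(1)=5, deg(2)=2, deg(3)=2, deg(4)=3, deg(5)=3, deg(6)=3)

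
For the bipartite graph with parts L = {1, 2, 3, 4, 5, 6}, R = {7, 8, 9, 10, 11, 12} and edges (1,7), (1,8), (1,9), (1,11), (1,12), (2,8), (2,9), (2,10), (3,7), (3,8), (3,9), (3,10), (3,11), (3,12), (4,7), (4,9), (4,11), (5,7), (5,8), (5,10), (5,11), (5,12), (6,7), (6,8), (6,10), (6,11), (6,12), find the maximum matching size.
6 (matching: (1,12), (2,10), (3,11), (4,9), (5,8), (6,7); upper bound min(|L|,|R|) = min(6,6) = 6)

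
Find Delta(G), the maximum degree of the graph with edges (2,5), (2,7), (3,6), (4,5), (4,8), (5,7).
3 (attained at vertex 5)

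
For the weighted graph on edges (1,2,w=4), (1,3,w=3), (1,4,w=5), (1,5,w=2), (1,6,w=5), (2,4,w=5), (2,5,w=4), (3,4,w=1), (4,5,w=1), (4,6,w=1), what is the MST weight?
9 (MST edges: (1,2,w=4), (1,5,w=2), (3,4,w=1), (4,5,w=1), (4,6,w=1); sum of weights 4 + 2 + 1 + 1 + 1 = 9)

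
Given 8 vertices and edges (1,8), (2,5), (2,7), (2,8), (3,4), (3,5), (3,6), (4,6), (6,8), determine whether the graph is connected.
Yes (BFS from 1 visits [1, 8, 2, 6, 5, 7, 3, 4] — all 8 vertices reached)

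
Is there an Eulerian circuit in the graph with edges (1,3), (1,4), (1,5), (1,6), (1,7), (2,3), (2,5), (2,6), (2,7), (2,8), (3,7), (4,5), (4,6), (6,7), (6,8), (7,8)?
No (8 vertices have odd degree: {1, 2, 3, 4, 5, 6, 7, 8}; Eulerian circuit requires 0)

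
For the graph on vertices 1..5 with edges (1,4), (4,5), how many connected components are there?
3 (components: {1, 4, 5}, {2}, {3})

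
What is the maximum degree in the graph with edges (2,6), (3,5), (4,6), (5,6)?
3 (attained at vertex 6)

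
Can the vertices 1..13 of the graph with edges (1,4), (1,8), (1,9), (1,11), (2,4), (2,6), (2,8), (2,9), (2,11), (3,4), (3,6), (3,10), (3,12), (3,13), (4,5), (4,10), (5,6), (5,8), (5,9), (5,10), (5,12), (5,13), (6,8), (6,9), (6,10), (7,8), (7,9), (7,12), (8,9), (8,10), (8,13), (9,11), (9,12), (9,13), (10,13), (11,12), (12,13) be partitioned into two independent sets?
No (odd cycle of length 3: 8 -> 1 -> 9 -> 8)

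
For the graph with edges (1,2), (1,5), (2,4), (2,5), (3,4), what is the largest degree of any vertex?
3 (attained at vertex 2)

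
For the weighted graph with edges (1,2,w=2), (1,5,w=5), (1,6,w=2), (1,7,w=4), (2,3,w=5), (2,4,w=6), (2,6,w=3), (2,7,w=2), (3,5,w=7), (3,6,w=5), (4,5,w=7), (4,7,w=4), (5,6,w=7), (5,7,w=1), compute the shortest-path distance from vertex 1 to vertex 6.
2 (path: 1 -> 6; weights 2 = 2)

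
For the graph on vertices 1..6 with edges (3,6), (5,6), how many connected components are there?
4 (components: {1}, {2}, {3, 5, 6}, {4})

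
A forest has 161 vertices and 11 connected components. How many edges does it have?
150 (Each of the 11 component trees on V_i vertices has V_i - 1 edges; summing gives V - C = 161 - 11 = 150)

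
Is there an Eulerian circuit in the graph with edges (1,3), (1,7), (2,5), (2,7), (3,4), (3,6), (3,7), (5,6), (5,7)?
No (2 vertices have odd degree: {4, 5}; Eulerian circuit requires 0)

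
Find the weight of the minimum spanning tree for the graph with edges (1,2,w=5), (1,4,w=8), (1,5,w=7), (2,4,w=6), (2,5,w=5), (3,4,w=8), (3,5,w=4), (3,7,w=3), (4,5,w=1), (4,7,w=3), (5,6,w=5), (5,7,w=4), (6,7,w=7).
22 (MST edges: (1,2,w=5), (2,5,w=5), (3,7,w=3), (4,5,w=1), (4,7,w=3), (5,6,w=5); sum of weights 5 + 5 + 3 + 1 + 3 + 5 = 22)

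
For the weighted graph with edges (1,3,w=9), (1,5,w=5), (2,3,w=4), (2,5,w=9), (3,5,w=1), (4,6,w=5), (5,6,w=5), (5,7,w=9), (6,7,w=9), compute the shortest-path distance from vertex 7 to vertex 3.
10 (path: 7 -> 5 -> 3; weights 9 + 1 = 10)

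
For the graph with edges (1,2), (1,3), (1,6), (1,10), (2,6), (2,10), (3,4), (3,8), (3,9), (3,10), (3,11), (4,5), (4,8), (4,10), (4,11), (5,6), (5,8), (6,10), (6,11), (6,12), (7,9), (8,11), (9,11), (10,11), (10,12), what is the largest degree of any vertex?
7 (attained at vertex 10)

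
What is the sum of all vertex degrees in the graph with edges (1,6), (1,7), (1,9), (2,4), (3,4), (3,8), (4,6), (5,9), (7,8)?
18 (handshake: sum of degrees = 2|E| = 2 x 9 = 18)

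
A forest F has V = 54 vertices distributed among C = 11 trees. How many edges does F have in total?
43 (Each of the 11 component trees on V_i vertices has V_i - 1 edges; summing gives V - C = 54 - 11 = 43)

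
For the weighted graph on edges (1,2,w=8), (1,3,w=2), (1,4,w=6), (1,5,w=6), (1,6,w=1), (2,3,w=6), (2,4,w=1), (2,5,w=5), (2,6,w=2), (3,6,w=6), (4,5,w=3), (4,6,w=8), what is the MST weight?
9 (MST edges: (1,3,w=2), (1,6,w=1), (2,4,w=1), (2,6,w=2), (4,5,w=3); sum of weights 2 + 1 + 1 + 2 + 3 = 9)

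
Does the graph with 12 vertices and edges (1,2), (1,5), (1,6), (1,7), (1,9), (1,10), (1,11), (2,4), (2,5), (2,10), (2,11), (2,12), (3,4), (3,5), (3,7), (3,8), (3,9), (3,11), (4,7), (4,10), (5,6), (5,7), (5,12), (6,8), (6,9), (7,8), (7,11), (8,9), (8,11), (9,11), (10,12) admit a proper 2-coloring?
No (odd cycle of length 3: 11 -> 1 -> 2 -> 11)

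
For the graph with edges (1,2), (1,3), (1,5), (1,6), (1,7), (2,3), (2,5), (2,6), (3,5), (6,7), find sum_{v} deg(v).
20 (handshake: sum of degrees = 2|E| = 2 x 10 = 20)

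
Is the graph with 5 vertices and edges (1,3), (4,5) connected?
No, it has 3 components: {1, 3}, {2}, {4, 5}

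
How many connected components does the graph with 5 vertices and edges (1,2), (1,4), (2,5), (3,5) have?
1 (components: {1, 2, 3, 4, 5})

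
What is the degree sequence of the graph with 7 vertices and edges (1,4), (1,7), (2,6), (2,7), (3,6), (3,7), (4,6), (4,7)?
[4, 3, 3, 2, 2, 2, 0] (degrees: deg(1)=2, deg(2)=2, deg(3)=2, deg(4)=3, deg(5)=0, deg(6)=3, deg(7)=4)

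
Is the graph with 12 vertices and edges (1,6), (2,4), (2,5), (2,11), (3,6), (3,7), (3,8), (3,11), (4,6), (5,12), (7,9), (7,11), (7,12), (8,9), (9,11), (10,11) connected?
Yes (BFS from 1 visits [1, 6, 3, 4, 7, 8, 11, 2, 9, 12, 10, 5] — all 12 vertices reached)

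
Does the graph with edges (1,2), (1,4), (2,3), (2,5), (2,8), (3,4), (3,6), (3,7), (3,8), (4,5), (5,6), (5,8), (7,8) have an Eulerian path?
Yes (the graph is connected and exactly 2 vertices have odd degree: {3, 4}; any Eulerian path must start and end at those)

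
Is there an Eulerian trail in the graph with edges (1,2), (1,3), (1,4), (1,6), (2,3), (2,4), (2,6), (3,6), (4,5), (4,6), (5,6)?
Yes (the graph is connected and exactly 2 vertices have odd degree: {3, 6}; any Eulerian path must start and end at those)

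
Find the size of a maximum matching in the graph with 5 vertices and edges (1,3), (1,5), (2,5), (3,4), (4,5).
2 (matching: (1,5), (3,4); upper bound floor(n/2) = floor(5/2) = 2)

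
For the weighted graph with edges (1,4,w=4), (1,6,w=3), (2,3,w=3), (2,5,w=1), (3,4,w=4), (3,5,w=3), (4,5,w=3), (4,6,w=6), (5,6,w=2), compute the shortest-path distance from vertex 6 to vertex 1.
3 (path: 6 -> 1; weights 3 = 3)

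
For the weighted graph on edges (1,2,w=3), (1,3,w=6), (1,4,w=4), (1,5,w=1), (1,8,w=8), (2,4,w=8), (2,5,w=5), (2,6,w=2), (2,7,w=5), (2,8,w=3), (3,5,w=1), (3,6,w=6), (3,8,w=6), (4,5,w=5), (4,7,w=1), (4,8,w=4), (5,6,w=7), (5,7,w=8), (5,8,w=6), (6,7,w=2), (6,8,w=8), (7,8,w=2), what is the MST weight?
12 (MST edges: (1,2,w=3), (1,5,w=1), (2,6,w=2), (3,5,w=1), (4,7,w=1), (6,7,w=2), (7,8,w=2); sum of weights 3 + 1 + 2 + 1 + 1 + 2 + 2 = 12)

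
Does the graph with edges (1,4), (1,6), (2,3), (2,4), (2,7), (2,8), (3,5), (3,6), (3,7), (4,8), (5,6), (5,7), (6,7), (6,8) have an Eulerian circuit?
No (4 vertices have odd degree: {4, 5, 6, 8}; Eulerian circuit requires 0)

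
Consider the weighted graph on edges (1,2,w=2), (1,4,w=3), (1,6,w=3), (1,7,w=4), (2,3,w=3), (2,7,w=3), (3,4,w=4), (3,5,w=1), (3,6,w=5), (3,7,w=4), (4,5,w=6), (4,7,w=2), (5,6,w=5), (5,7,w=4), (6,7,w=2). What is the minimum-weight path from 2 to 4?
5 (path: 2 -> 7 -> 4; weights 3 + 2 = 5)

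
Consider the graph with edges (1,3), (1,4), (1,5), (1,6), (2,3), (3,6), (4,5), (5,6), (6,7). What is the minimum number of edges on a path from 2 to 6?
2 (path: 2 -> 3 -> 6, 2 edges)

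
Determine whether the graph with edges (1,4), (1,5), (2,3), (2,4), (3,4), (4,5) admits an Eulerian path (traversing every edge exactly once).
Yes — and in fact it has an Eulerian circuit (the graph is connected and all 5 vertices have even degree)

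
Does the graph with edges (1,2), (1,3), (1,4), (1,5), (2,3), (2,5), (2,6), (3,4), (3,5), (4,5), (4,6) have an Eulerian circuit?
Yes (the graph is connected and all 6 vertices have even degree)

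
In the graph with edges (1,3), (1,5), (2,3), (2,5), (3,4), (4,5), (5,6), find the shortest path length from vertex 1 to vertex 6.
2 (path: 1 -> 5 -> 6, 2 edges)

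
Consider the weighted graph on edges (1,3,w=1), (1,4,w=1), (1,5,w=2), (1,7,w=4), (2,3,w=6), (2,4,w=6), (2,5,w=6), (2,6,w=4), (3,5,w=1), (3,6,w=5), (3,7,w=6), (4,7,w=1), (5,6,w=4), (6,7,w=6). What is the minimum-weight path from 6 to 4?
7 (path: 6 -> 7 -> 4; weights 6 + 1 = 7)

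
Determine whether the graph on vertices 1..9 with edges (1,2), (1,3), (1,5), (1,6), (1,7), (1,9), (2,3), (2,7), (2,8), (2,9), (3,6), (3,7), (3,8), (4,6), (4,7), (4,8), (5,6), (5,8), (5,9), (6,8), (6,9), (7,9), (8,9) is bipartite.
No (odd cycle of length 3: 3 -> 1 -> 2 -> 3)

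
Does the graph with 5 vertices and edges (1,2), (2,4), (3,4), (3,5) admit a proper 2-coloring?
Yes. Partition: {1, 4, 5}, {2, 3}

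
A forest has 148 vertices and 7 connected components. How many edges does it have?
141 (Each of the 7 component trees on V_i vertices has V_i - 1 edges; summing gives V - C = 148 - 7 = 141)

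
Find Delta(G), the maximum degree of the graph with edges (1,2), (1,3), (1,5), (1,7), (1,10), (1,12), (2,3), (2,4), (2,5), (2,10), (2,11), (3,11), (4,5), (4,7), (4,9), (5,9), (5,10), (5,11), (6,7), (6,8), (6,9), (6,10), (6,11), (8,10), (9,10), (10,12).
7 (attained at vertex 10)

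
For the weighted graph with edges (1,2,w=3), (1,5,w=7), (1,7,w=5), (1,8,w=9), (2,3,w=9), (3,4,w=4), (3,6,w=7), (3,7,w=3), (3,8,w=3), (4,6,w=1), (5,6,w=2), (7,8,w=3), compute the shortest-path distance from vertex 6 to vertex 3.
5 (path: 6 -> 4 -> 3; weights 1 + 4 = 5)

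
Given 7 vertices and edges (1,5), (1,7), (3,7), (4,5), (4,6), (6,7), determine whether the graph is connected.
No, it has 2 components: {1, 3, 4, 5, 6, 7}, {2}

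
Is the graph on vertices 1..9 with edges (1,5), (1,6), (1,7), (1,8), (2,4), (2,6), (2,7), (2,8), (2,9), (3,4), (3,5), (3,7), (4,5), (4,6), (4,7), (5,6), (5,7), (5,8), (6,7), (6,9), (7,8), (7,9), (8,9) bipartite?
No (odd cycle of length 3: 7 -> 1 -> 8 -> 7)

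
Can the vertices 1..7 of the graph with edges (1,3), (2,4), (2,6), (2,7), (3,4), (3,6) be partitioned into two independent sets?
Yes. Partition: {1, 4, 5, 6, 7}, {2, 3}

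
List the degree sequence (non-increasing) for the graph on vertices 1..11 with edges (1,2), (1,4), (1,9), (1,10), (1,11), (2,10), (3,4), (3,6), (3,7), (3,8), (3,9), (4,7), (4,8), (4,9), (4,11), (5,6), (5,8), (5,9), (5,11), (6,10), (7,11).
[6, 5, 5, 4, 4, 4, 3, 3, 3, 3, 2] (degrees: deg(1)=5, deg(2)=2, deg(3)=5, deg(4)=6, deg(5)=4, deg(6)=3, deg(7)=3, deg(8)=3, deg(9)=4, deg(10)=3, deg(11)=4)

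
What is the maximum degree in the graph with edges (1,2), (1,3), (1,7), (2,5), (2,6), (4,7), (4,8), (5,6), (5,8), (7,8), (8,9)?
4 (attained at vertex 8)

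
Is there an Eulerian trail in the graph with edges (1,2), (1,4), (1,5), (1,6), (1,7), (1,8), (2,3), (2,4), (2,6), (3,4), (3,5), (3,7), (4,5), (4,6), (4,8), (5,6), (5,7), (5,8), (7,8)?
Yes — and in fact it has an Eulerian circuit (the graph is connected and all 8 vertices have even degree)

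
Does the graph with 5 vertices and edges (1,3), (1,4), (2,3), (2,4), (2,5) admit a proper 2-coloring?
Yes. Partition: {1, 2}, {3, 4, 5}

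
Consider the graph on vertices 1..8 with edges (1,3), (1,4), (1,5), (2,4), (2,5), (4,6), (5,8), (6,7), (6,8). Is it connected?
Yes (BFS from 1 visits [1, 3, 4, 5, 2, 6, 8, 7] — all 8 vertices reached)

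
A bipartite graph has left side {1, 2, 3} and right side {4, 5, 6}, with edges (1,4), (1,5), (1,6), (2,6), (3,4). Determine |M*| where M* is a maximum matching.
3 (matching: (1,5), (2,6), (3,4); upper bound min(|L|,|R|) = min(3,3) = 3)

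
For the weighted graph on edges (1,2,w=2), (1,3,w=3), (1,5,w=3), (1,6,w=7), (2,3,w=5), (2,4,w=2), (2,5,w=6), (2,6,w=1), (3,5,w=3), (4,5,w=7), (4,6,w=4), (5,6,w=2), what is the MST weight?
10 (MST edges: (1,2,w=2), (1,3,w=3), (2,4,w=2), (2,6,w=1), (5,6,w=2); sum of weights 2 + 3 + 2 + 1 + 2 = 10)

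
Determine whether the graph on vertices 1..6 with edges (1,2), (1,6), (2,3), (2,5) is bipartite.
Yes. Partition: {1, 3, 4, 5}, {2, 6}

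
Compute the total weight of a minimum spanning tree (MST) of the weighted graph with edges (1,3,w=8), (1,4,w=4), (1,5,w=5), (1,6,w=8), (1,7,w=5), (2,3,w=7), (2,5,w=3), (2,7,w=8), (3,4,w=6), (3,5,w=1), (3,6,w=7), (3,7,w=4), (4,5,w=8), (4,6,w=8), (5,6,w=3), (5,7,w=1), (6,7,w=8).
17 (MST edges: (1,4,w=4), (1,5,w=5), (2,5,w=3), (3,5,w=1), (5,6,w=3), (5,7,w=1); sum of weights 4 + 5 + 3 + 1 + 3 + 1 = 17)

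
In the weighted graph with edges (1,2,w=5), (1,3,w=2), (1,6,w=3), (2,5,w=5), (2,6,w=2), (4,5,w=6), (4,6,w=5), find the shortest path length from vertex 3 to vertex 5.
12 (path: 3 -> 1 -> 2 -> 5; weights 2 + 5 + 5 = 12)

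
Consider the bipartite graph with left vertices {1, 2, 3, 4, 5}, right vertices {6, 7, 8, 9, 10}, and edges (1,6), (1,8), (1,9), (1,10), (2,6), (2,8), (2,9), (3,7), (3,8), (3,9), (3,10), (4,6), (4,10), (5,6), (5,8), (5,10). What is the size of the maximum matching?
5 (matching: (1,10), (2,9), (3,7), (4,6), (5,8); upper bound min(|L|,|R|) = min(5,5) = 5)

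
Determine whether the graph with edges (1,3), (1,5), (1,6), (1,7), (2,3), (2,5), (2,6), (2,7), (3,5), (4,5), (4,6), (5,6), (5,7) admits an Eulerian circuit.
No (2 vertices have odd degree: {3, 7}; Eulerian circuit requires 0)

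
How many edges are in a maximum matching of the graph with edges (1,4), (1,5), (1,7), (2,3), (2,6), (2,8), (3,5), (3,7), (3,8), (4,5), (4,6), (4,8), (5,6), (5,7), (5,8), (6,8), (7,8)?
4 (matching: (1,4), (2,3), (5,6), (7,8); upper bound floor(n/2) = floor(8/2) = 4)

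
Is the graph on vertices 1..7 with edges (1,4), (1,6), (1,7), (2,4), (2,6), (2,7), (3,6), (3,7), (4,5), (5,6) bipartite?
Yes. Partition: {1, 2, 3, 5}, {4, 6, 7}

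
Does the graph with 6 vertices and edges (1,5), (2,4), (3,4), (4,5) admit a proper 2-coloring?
Yes. Partition: {1, 4, 6}, {2, 3, 5}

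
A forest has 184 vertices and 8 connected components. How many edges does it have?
176 (Each of the 8 component trees on V_i vertices has V_i - 1 edges; summing gives V - C = 184 - 8 = 176)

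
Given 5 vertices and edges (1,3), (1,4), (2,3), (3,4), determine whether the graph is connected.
No, it has 2 components: {1, 2, 3, 4}, {5}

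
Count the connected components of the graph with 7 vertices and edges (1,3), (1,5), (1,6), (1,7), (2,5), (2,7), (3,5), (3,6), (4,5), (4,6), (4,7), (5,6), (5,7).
1 (components: {1, 2, 3, 4, 5, 6, 7})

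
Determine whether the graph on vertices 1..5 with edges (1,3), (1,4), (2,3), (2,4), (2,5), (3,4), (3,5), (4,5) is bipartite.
No (odd cycle of length 3: 3 -> 1 -> 4 -> 3)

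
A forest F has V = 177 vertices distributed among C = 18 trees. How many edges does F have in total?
159 (Each of the 18 component trees on V_i vertices has V_i - 1 edges; summing gives V - C = 177 - 18 = 159)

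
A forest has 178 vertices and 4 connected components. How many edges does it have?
174 (Each of the 4 component trees on V_i vertices has V_i - 1 edges; summing gives V - C = 178 - 4 = 174)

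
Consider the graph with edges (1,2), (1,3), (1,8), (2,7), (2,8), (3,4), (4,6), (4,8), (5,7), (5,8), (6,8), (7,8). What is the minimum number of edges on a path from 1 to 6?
2 (path: 1 -> 8 -> 6, 2 edges)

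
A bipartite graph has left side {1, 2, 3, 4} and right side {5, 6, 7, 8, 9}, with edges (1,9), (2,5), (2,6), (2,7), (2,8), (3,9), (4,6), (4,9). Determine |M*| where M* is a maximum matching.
3 (matching: (1,9), (2,8), (4,6); upper bound min(|L|,|R|) = min(4,5) = 4)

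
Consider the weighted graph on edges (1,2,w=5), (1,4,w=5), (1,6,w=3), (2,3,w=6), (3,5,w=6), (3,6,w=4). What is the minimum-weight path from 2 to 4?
10 (path: 2 -> 1 -> 4; weights 5 + 5 = 10)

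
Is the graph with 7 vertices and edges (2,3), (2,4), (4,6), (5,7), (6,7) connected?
No, it has 2 components: {1}, {2, 3, 4, 5, 6, 7}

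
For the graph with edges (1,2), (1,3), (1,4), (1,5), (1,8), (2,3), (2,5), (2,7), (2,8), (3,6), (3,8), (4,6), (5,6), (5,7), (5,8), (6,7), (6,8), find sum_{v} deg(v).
34 (handshake: sum of degrees = 2|E| = 2 x 17 = 34)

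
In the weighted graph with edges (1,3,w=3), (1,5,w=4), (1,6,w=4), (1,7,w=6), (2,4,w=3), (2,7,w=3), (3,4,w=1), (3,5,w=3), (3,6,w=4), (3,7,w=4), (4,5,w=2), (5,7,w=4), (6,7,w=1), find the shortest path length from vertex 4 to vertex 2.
3 (path: 4 -> 2; weights 3 = 3)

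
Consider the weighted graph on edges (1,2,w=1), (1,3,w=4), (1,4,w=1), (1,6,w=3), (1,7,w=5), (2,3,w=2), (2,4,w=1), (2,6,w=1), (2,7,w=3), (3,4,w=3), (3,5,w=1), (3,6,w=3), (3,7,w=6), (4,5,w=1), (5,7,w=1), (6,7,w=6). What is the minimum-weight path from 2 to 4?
1 (path: 2 -> 4; weights 1 = 1)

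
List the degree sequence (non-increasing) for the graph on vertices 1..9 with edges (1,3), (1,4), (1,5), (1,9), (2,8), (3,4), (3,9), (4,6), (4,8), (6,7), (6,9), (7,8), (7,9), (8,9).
[5, 4, 4, 4, 3, 3, 3, 1, 1] (degrees: deg(1)=4, deg(2)=1, deg(3)=3, deg(4)=4, deg(5)=1, deg(6)=3, deg(7)=3, deg(8)=4, deg(9)=5)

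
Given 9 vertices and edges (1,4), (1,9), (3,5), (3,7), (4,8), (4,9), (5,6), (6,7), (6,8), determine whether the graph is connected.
No, it has 2 components: {1, 3, 4, 5, 6, 7, 8, 9}, {2}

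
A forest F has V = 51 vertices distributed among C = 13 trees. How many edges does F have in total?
38 (Each of the 13 component trees on V_i vertices has V_i - 1 edges; summing gives V - C = 51 - 13 = 38)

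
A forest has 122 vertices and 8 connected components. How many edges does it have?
114 (Each of the 8 component trees on V_i vertices has V_i - 1 edges; summing gives V - C = 122 - 8 = 114)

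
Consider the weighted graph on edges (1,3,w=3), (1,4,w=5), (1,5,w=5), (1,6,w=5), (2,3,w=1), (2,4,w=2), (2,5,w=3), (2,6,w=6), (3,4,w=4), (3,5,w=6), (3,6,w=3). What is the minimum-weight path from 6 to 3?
3 (path: 6 -> 3; weights 3 = 3)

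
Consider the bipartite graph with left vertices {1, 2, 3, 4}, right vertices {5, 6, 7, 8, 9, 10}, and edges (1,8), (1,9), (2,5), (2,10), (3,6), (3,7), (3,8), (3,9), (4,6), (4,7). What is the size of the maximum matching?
4 (matching: (1,9), (2,10), (3,8), (4,7); upper bound min(|L|,|R|) = min(4,6) = 4)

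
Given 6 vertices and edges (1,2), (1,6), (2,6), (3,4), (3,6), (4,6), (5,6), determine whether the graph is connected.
Yes (BFS from 1 visits [1, 2, 6, 3, 4, 5] — all 6 vertices reached)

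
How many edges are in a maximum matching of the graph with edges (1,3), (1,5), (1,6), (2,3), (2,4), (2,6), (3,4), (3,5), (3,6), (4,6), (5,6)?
3 (matching: (1,5), (2,4), (3,6); upper bound floor(n/2) = floor(6/2) = 3)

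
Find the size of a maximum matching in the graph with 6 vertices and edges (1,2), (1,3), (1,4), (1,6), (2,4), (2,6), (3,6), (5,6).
3 (matching: (1,3), (2,4), (5,6); upper bound floor(n/2) = floor(6/2) = 3)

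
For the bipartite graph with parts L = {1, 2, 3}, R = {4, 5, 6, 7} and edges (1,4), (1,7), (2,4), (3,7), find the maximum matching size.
2 (matching: (1,7), (2,4); upper bound min(|L|,|R|) = min(3,4) = 3)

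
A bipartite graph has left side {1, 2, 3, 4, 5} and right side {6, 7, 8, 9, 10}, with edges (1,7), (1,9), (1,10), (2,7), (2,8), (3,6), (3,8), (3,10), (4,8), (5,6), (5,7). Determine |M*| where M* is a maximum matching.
5 (matching: (1,9), (2,7), (3,10), (4,8), (5,6); upper bound min(|L|,|R|) = min(5,5) = 5)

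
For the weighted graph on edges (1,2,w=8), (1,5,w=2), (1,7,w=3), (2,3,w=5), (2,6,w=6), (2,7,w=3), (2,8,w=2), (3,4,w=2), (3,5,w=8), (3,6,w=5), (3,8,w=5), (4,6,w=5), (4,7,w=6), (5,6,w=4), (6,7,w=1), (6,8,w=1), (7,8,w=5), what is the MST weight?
16 (MST edges: (1,5,w=2), (1,7,w=3), (2,3,w=5), (2,8,w=2), (3,4,w=2), (6,7,w=1), (6,8,w=1); sum of weights 2 + 3 + 5 + 2 + 2 + 1 + 1 = 16)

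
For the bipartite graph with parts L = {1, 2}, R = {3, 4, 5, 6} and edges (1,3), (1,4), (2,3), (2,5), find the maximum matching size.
2 (matching: (1,4), (2,5); upper bound min(|L|,|R|) = min(2,4) = 2)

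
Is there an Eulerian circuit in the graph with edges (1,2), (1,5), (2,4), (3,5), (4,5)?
No (2 vertices have odd degree: {3, 5}; Eulerian circuit requires 0)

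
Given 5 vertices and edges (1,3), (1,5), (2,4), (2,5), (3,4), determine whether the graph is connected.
Yes (BFS from 1 visits [1, 3, 5, 4, 2] — all 5 vertices reached)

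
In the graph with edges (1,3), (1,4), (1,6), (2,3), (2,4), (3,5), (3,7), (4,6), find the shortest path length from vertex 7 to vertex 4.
3 (path: 7 -> 3 -> 1 -> 4, 3 edges)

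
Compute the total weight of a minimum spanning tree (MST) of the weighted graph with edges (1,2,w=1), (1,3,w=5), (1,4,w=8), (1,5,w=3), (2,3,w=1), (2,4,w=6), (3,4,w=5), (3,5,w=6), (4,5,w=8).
10 (MST edges: (1,2,w=1), (1,5,w=3), (2,3,w=1), (3,4,w=5); sum of weights 1 + 3 + 1 + 5 = 10)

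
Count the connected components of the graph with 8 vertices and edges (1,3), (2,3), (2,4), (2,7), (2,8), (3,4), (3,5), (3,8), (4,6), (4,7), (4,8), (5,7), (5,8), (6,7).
1 (components: {1, 2, 3, 4, 5, 6, 7, 8})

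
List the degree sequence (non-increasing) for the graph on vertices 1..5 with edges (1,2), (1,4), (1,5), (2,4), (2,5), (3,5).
[3, 3, 3, 2, 1] (degrees: deg(1)=3, deg(2)=3, deg(3)=1, deg(4)=2, deg(5)=3)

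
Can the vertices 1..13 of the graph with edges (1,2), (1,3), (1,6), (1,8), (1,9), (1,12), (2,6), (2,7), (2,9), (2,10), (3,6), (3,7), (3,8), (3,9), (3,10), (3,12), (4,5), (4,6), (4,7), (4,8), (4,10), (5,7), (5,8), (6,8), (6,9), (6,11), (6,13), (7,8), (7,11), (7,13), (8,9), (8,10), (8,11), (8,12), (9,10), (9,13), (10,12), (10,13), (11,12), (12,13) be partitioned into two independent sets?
No (odd cycle of length 3: 9 -> 1 -> 8 -> 9)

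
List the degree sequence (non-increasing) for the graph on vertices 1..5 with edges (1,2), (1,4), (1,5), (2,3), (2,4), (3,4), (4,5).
[4, 3, 3, 2, 2] (degrees: deg(1)=3, deg(2)=3, deg(3)=2, deg(4)=4, deg(5)=2)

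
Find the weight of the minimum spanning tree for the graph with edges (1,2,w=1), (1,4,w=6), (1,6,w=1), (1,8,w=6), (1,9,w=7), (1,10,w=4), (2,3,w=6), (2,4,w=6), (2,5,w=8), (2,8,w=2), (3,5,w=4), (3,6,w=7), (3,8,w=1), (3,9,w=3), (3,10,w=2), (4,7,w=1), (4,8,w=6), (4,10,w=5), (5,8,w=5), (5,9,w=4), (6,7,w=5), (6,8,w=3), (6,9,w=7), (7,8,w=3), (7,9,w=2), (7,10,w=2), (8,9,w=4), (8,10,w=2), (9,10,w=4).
16 (MST edges: (1,2,w=1), (1,6,w=1), (2,8,w=2), (3,5,w=4), (3,8,w=1), (3,10,w=2), (4,7,w=1), (7,9,w=2), (7,10,w=2); sum of weights 1 + 1 + 2 + 4 + 1 + 2 + 1 + 2 + 2 = 16)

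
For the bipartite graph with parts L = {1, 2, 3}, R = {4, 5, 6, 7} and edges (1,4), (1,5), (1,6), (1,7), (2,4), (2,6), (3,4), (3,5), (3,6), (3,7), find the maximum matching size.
3 (matching: (1,7), (2,6), (3,5); upper bound min(|L|,|R|) = min(3,4) = 3)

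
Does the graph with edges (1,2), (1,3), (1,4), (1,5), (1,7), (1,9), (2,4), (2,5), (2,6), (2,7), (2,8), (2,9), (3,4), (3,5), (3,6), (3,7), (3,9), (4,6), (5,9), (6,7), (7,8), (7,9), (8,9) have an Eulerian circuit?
No (2 vertices have odd degree: {2, 8}; Eulerian circuit requires 0)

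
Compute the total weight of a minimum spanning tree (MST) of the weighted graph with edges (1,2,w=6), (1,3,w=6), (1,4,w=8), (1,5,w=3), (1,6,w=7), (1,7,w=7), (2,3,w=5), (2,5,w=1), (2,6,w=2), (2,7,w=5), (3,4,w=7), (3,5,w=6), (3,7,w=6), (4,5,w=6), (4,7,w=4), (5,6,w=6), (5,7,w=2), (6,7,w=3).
17 (MST edges: (1,5,w=3), (2,3,w=5), (2,5,w=1), (2,6,w=2), (4,7,w=4), (5,7,w=2); sum of weights 3 + 5 + 1 + 2 + 4 + 2 = 17)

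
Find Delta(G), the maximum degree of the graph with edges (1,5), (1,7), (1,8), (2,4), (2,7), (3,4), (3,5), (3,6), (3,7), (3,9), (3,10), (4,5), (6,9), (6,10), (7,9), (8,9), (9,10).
6 (attained at vertex 3)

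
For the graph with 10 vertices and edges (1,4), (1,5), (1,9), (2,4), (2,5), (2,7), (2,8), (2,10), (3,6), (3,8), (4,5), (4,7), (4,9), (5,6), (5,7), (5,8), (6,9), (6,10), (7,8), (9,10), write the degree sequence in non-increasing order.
[6, 5, 5, 4, 4, 4, 4, 3, 3, 2] (degrees: deg(1)=3, deg(2)=5, deg(3)=2, deg(4)=5, deg(5)=6, deg(6)=4, deg(7)=4, deg(8)=4, deg(9)=4, deg(10)=3)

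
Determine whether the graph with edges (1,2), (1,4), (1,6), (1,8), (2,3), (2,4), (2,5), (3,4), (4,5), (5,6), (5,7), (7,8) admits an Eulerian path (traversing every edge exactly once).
Yes — and in fact it has an Eulerian circuit (the graph is connected and all 8 vertices have even degree)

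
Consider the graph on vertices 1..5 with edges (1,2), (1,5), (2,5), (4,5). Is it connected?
No, it has 2 components: {1, 2, 4, 5}, {3}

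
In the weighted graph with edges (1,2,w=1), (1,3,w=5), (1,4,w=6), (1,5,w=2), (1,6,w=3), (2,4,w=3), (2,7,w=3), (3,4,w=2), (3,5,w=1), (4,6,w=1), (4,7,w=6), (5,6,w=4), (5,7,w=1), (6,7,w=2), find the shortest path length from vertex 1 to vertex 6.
3 (path: 1 -> 6; weights 3 = 3)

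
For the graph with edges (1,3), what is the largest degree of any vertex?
1 (attained at vertices 1, 3)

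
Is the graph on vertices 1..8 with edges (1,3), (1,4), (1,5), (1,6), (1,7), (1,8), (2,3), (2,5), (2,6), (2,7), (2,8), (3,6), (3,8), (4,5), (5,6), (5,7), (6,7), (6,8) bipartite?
No (odd cycle of length 3: 6 -> 1 -> 8 -> 6)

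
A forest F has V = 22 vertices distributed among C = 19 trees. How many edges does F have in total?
3 (Each of the 19 component trees on V_i vertices has V_i - 1 edges; summing gives V - C = 22 - 19 = 3)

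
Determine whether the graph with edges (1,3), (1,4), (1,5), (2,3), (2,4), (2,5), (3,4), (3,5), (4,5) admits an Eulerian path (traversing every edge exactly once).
Yes (the graph is connected and exactly 2 vertices have odd degree: {1, 2}; any Eulerian path must start and end at those)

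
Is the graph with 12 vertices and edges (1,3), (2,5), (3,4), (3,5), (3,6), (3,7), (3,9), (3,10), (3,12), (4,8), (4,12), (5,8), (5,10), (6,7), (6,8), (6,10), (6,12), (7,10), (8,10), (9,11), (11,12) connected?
Yes (BFS from 1 visits [1, 3, 4, 5, 6, 7, 9, 10, 12, 8, 2, 11] — all 12 vertices reached)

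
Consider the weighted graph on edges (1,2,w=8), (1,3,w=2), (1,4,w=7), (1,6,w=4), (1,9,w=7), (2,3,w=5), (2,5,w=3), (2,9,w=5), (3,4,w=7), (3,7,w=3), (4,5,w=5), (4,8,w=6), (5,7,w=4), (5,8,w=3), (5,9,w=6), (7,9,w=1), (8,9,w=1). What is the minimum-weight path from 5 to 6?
13 (path: 5 -> 7 -> 3 -> 1 -> 6; weights 4 + 3 + 2 + 4 = 13)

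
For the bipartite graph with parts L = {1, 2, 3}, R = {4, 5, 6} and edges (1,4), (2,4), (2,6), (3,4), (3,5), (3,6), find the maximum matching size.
3 (matching: (1,4), (2,6), (3,5); upper bound min(|L|,|R|) = min(3,3) = 3)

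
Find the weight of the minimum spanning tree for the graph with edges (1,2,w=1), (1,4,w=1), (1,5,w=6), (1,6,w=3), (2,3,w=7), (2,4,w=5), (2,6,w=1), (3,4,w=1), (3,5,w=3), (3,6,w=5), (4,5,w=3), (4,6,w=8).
7 (MST edges: (1,2,w=1), (1,4,w=1), (2,6,w=1), (3,4,w=1), (3,5,w=3); sum of weights 1 + 1 + 1 + 1 + 3 = 7)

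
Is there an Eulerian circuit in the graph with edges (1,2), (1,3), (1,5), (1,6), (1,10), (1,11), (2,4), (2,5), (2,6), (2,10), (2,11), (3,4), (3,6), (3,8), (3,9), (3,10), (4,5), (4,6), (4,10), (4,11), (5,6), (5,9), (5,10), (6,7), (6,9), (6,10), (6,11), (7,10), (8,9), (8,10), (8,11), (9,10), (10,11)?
No (2 vertices have odd degree: {6, 9}; Eulerian circuit requires 0)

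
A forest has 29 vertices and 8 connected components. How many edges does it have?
21 (Each of the 8 component trees on V_i vertices has V_i - 1 edges; summing gives V - C = 29 - 8 = 21)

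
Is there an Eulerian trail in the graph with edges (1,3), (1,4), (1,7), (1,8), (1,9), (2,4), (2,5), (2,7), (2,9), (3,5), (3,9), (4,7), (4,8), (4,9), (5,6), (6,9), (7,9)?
No (4 vertices have odd degree: {1, 3, 4, 5}; Eulerian path requires 0 or 2)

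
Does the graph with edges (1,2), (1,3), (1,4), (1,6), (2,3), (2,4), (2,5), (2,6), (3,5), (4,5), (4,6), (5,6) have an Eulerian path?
Yes (the graph is connected and exactly 2 vertices have odd degree: {2, 3}; any Eulerian path must start and end at those)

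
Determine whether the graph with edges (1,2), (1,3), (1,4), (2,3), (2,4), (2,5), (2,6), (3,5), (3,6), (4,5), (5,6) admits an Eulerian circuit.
No (4 vertices have odd degree: {1, 2, 4, 6}; Eulerian circuit requires 0)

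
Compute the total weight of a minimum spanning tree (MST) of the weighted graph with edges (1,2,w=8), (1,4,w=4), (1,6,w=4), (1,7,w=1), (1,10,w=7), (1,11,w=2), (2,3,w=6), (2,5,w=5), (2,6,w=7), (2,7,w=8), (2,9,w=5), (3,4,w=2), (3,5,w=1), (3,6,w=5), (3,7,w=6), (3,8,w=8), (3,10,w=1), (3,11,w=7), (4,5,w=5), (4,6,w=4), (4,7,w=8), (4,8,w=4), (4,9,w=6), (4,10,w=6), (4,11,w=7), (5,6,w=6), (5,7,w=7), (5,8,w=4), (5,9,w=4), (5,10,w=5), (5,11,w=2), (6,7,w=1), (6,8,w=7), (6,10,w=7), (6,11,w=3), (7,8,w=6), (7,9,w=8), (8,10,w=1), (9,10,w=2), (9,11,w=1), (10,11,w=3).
17 (MST edges: (1,7,w=1), (1,11,w=2), (2,5,w=5), (3,4,w=2), (3,5,w=1), (3,10,w=1), (5,11,w=2), (6,7,w=1), (8,10,w=1), (9,11,w=1); sum of weights 1 + 2 + 5 + 2 + 1 + 1 + 2 + 1 + 1 + 1 = 17)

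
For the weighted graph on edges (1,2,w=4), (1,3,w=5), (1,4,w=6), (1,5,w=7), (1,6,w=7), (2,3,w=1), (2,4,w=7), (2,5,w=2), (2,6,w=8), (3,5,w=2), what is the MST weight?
20 (MST edges: (1,2,w=4), (1,4,w=6), (1,6,w=7), (2,3,w=1), (2,5,w=2); sum of weights 4 + 6 + 7 + 1 + 2 = 20)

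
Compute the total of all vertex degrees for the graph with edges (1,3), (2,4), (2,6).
6 (handshake: sum of degrees = 2|E| = 2 x 3 = 6)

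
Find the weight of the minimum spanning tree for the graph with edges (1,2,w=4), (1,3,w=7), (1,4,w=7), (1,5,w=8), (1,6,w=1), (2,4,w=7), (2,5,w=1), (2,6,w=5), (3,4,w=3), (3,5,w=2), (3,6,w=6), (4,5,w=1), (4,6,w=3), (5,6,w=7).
8 (MST edges: (1,6,w=1), (2,5,w=1), (3,5,w=2), (4,5,w=1), (4,6,w=3); sum of weights 1 + 1 + 2 + 1 + 3 = 8)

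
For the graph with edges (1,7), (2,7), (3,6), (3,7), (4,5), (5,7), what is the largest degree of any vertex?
4 (attained at vertex 7)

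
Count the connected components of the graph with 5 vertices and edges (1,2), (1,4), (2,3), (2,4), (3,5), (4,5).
1 (components: {1, 2, 3, 4, 5})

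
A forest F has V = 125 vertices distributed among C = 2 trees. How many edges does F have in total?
123 (Each of the 2 component trees on V_i vertices has V_i - 1 edges; summing gives V - C = 125 - 2 = 123)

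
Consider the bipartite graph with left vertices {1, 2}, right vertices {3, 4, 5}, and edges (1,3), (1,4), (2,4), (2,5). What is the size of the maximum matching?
2 (matching: (1,4), (2,5); upper bound min(|L|,|R|) = min(2,3) = 2)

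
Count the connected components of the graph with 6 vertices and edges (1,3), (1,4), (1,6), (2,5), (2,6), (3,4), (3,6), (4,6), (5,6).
1 (components: {1, 2, 3, 4, 5, 6})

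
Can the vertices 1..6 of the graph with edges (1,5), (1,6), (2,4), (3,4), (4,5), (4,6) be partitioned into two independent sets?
Yes. Partition: {1, 4}, {2, 3, 5, 6}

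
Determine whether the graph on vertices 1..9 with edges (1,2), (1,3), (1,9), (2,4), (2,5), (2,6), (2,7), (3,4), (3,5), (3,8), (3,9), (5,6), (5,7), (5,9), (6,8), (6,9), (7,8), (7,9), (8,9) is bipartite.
No (odd cycle of length 3: 3 -> 1 -> 9 -> 3)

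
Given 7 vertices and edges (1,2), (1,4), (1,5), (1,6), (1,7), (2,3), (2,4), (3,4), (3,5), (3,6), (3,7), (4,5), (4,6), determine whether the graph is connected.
Yes (BFS from 1 visits [1, 2, 4, 5, 6, 7, 3] — all 7 vertices reached)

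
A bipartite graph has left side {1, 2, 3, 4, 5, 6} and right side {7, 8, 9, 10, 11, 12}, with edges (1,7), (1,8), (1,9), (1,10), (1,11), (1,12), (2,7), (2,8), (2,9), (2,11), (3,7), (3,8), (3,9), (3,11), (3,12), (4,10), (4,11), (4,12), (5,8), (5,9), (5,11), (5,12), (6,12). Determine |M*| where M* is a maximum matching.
6 (matching: (1,7), (2,11), (3,9), (4,10), (5,8), (6,12); upper bound min(|L|,|R|) = min(6,6) = 6)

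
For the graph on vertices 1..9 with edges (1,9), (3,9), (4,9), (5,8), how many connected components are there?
5 (components: {1, 3, 4, 9}, {2}, {5, 8}, {6}, {7})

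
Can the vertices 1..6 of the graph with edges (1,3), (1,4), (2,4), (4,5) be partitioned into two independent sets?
Yes. Partition: {1, 2, 5, 6}, {3, 4}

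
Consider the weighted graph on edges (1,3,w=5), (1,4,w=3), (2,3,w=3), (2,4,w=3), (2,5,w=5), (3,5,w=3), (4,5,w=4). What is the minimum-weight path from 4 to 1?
3 (path: 4 -> 1; weights 3 = 3)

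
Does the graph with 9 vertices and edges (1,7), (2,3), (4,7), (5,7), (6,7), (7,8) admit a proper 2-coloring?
Yes. Partition: {1, 2, 4, 5, 6, 8, 9}, {3, 7}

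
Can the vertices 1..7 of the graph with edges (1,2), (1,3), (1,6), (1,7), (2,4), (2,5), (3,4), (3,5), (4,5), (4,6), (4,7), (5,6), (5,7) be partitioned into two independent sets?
No (odd cycle of length 3: 4 -> 6 -> 5 -> 4)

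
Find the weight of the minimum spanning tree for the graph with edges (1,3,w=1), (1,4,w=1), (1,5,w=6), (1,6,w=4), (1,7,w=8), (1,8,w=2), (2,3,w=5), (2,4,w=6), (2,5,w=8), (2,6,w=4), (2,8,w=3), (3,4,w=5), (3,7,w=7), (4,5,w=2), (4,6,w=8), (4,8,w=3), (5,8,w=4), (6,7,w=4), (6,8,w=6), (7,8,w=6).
17 (MST edges: (1,3,w=1), (1,4,w=1), (1,6,w=4), (1,8,w=2), (2,8,w=3), (4,5,w=2), (6,7,w=4); sum of weights 1 + 1 + 4 + 2 + 3 + 2 + 4 = 17)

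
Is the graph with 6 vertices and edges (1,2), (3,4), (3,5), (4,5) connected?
No, it has 3 components: {1, 2}, {3, 4, 5}, {6}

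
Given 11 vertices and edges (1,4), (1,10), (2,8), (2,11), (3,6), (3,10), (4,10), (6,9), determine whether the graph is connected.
No, it has 4 components: {1, 3, 4, 6, 9, 10}, {2, 8, 11}, {5}, {7}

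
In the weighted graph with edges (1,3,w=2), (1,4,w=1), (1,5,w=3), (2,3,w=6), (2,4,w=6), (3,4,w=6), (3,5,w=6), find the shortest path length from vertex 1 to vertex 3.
2 (path: 1 -> 3; weights 2 = 2)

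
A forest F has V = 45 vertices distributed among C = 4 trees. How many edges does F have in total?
41 (Each of the 4 component trees on V_i vertices has V_i - 1 edges; summing gives V - C = 45 - 4 = 41)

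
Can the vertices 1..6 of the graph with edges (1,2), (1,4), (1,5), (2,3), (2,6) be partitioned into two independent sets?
Yes. Partition: {1, 3, 6}, {2, 4, 5}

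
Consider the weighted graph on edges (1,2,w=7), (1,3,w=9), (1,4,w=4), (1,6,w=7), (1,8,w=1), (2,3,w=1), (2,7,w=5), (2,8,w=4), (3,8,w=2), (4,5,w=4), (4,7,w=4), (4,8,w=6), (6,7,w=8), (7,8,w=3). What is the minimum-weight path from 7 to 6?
8 (path: 7 -> 6; weights 8 = 8)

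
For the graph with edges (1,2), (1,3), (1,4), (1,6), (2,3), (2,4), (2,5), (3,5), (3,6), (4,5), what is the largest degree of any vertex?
4 (attained at vertices 1, 2, 3)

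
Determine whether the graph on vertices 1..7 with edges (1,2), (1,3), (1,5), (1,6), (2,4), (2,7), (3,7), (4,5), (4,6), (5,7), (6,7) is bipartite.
Yes. Partition: {1, 4, 7}, {2, 3, 5, 6}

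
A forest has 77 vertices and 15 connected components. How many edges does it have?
62 (Each of the 15 component trees on V_i vertices has V_i - 1 edges; summing gives V - C = 77 - 15 = 62)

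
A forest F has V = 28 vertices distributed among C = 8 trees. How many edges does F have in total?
20 (Each of the 8 component trees on V_i vertices has V_i - 1 edges; summing gives V - C = 28 - 8 = 20)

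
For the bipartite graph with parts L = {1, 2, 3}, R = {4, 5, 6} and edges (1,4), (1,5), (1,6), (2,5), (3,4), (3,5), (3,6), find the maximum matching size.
3 (matching: (1,6), (2,5), (3,4); upper bound min(|L|,|R|) = min(3,3) = 3)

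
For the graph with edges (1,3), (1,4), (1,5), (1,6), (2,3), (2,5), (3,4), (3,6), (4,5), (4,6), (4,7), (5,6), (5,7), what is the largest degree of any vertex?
5 (attained at vertices 4, 5)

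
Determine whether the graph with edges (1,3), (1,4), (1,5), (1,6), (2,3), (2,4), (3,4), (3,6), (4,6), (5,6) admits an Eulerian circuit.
Yes (the graph is connected and all 6 vertices have even degree)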